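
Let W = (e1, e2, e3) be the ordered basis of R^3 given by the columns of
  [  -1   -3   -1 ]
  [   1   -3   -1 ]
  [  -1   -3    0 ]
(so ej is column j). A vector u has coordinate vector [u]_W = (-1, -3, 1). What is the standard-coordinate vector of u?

By definition u = -e1 - 3e2 + e3.
Summing componentwise gives (9, 7, 10).

(9, 7, 10)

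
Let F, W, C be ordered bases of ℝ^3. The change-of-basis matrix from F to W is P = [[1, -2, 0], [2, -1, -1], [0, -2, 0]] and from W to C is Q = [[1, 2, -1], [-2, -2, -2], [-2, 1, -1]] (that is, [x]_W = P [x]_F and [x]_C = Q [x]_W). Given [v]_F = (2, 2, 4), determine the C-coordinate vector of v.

First [v]_W = P [v]_F = (-2, -2, -4).
Then [v]_C = Q [v]_W = (-2, 16, 6).

(-2, 16, 6)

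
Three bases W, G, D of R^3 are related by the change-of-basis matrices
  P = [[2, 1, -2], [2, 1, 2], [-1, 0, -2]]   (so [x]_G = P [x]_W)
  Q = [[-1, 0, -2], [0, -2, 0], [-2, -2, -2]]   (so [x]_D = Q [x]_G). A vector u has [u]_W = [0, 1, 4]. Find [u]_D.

First [u]_G = P [u]_W = [-7, 9, -8].
Then [u]_D = Q [u]_G = [23, -18, 12].

[23, -18, 12]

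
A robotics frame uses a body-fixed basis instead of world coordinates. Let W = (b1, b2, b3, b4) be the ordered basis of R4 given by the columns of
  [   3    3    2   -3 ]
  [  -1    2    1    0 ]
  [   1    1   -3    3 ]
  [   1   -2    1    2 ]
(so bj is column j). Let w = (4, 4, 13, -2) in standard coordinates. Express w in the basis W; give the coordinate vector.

(1, 3, -1, 2)

Write w = c_1 b1 + ... + c_4 b4 and solve for the c_i.
Row-reducing the augmented matrix [M | w] gives c = (1, 3, -1, 2).
Check: b1 + 3b2 - b3 + 2b4 = (4, 4, 13, -2).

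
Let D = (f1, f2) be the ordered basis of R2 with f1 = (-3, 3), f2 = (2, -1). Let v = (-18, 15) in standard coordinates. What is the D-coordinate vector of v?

(4, -3)

[v]_D is the unique c with M c = v, where M has columns f1, f2.
System: -3c_1 + 2c_2 = -18, 3c_1 - c_2 = 15; solving gives c_1 = 4, c_2 = -3.
Check: 4f1 - 3f2 = (-18, 15).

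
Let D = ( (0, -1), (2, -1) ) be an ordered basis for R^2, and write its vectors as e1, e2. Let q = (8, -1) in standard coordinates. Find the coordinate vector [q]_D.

We seek scalars with c_1 e1 + c_2 e2 = q; equivalently solve M c = q where the columns of M are e1, e2.
System: 0c_1 + 2c_2 = 8, -c_1 - c_2 = -1; solving gives c_1 = -3, c_2 = 4.
Check: -3e1 + 4e2 = (8, -1).

(-3, 4)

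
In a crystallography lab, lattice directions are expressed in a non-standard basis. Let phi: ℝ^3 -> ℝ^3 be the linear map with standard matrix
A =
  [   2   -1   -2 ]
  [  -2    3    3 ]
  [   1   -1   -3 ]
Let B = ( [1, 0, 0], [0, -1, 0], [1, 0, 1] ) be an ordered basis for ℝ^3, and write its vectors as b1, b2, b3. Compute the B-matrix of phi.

Let P have columns b1, ..., b3. Then [phi]_B = P^(-1) A P.
Here det P = -1, so P^(-1) is integer; computing A P first and then P^(-1)(A P) gives [[1, 0, 2], [2, 3, -1], [1, 1, -2]].

[[1, 0, 2], [2, 3, -1], [1, 1, -2]]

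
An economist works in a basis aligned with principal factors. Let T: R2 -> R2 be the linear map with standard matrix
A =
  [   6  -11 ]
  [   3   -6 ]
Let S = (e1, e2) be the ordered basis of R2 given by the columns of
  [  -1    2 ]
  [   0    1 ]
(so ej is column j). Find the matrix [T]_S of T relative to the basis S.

Let P have columns e1, e2. Then [T]_S = P^(-1) A P.
Here det P = -1, so P^(-1) is integer; computing A P first and then P^(-1)(A P) gives [[0, -1], [-3, 0]].

[[0, -1], [-3, 0]]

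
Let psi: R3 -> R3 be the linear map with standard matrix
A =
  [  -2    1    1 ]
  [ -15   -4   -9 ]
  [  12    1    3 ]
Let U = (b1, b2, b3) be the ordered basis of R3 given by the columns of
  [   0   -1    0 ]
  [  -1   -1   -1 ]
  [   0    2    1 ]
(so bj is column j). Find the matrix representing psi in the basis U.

[[-2, 3, 3], [1, -3, 0], [-3, -1, 2]]

The j-th column of [psi]_U is [psi(bj)]_U.
psi(b1) = A b1 = (-1, 4, -1) = -2b1 + b2 - 3b3, so column 1 is (-2, 1, -3).
Repeating for b2, b3 and assembling the columns gives [[-2, 3, 3], [1, -3, 0], [-3, -1, 2]].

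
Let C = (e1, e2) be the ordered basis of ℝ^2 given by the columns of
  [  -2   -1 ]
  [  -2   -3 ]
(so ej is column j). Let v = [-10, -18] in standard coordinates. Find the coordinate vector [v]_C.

[3, 4]

Write v = c_1 e1 + c_2 e2 and solve for the c_i.
System: -2c_1 - c_2 = -10, -2c_1 - 3c_2 = -18; solving gives c_1 = 3, c_2 = 4.
Check: 3e1 + 4e2 = [-10, -18].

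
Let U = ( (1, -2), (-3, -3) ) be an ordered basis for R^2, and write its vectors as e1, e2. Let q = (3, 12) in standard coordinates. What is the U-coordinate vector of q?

We seek scalars with c_1 e1 + c_2 e2 = q; equivalently solve M c = q where the columns of M are e1, e2.
System: c_1 - 3c_2 = 3, -2c_1 - 3c_2 = 12; solving gives c_1 = -3, c_2 = -2.
Check: -3e1 - 2e2 = (3, 12).

(-3, -2)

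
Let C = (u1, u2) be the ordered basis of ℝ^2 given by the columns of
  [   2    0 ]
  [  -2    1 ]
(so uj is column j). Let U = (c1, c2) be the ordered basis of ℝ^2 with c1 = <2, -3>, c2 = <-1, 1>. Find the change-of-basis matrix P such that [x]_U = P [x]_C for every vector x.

Column j of P is [uj]_U, since P maps C-coordinates to U-coordinates.
Expressing u1 in U: u1 = 0·c1 - 2c2, so column 1 of P is <0, -2>.
Doing the same for each uj gives P = [[0, -1], [-2, -2]].

[[0, -1], [-2, -2]]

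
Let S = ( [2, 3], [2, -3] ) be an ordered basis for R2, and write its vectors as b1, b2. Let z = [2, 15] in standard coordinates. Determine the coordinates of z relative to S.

[z]_S is the unique c with M c = z, where M has columns b1, b2.
System: 2c_1 + 2c_2 = 2, 3c_1 - 3c_2 = 15; solving gives c_1 = 3, c_2 = -2.
Check: 3b1 - 2b2 = [2, 15].

[3, -2]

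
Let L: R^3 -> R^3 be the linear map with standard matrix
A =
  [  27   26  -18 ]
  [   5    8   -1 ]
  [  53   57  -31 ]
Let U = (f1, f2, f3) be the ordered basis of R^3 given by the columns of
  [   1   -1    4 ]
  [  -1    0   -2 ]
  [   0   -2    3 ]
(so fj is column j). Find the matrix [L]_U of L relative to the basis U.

[[3, -3, -3], [2, 0, -1], [0, 3, 1]]

With P the matrix whose columns are f1, ..., f3, [L]_U = P^(-1) A P.
Column by column: L(f1) = A f1 = (1, -3, -4); its U-coordinates (3, 2, 0) give column 1.
Continuing for each basis vector yields [L]_U = [[3, -3, -3], [2, 0, -1], [0, 3, 1]].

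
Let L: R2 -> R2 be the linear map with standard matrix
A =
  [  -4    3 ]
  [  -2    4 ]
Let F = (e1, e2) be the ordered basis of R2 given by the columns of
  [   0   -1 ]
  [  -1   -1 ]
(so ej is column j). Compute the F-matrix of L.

The j-th column of [L]_F is [L(ej)]_F.
L(e1) = A e1 = [-3, -4] = e1 + 3e2, so column 1 is [1, 3].
Repeating for e2 and assembling the columns gives [[1, 3], [3, -1]].

[[1, 3], [3, -1]]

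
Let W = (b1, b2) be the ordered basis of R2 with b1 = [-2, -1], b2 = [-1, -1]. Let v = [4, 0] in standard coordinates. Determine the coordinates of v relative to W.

[-4, 4]

We seek scalars with c_1 b1 + c_2 b2 = v; equivalently solve M c = v where the columns of M are b1, b2.
System: -2c_1 - c_2 = 4, -c_1 - c_2 = 0; solving gives c_1 = -4, c_2 = 4.
Check: -4b1 + 4b2 = [4, 0].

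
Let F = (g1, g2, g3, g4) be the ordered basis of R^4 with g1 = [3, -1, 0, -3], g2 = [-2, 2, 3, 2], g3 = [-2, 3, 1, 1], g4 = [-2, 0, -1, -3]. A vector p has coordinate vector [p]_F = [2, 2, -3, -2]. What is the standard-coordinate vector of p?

The coordinates say p = 2g1 + 2g2 - 3g3 - 2g4; adding the scaled basis vectors gives [12, -7, 5, 1].

[12, -7, 5, 1]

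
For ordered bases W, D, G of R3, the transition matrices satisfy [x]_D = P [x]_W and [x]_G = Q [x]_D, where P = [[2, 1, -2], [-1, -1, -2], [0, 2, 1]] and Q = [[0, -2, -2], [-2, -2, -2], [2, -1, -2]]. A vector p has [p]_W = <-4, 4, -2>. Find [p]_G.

<-20, -20, -16>

Composing the changes, [p]_G = Q P [p]_W.
Q P = [[2, -2, 2], [-2, -4, 6], [5, -1, -4]]; applying this to <-4, 4, -2> gives <-20, -20, -16>.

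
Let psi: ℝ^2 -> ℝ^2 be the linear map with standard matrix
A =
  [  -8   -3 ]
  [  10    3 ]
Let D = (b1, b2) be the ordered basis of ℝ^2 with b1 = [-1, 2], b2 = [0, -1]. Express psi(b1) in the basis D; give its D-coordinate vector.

[-2, 0]

Column 1 of [psi]_D is the D-coordinate vector of psi(b1).
In standard coordinates psi(b1) = A b1 = [2, -4].
Converting to D: [2, -4] = -2b1 + 0·b2, so the coordinate vector is [-2, 0].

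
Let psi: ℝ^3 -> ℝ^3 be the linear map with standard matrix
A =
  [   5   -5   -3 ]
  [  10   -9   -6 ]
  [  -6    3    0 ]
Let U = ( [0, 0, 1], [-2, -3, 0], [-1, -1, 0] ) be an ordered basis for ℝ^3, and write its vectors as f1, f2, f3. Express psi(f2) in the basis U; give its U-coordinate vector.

[3, -2, -1]

Compute psi(f2) = A f2 = [5, 7, 3] in standard coordinates.
Then write this in U-coordinates: solve for y in y_1 f1 + ... + y_3 f3 = [5, 7, 3].
This gives y = [3, -2, -1], which is column 2 of [psi]_U.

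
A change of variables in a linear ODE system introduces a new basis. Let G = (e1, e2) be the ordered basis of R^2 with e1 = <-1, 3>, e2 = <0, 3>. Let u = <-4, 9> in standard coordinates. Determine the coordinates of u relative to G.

<4, -1>

We seek scalars with c_1 e1 + c_2 e2 = u; equivalently solve M c = u where the columns of M are e1, e2.
System: -c_1 + 0c_2 = -4, 3c_1 + 3c_2 = 9; solving gives c_1 = 4, c_2 = -1.
Check: 4e1 - e2 = <-4, 9>.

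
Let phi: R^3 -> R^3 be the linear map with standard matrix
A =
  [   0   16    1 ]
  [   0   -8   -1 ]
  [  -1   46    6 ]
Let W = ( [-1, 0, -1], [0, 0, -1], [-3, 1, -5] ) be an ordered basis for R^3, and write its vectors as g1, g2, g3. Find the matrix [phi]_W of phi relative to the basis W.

[[-2, -2, -2], [2, 3, -2], [1, 1, -3]]

Let P have columns g1, ..., g3. Then [phi]_W = P^(-1) A P.
Here det P = -1, so P^(-1) is integer; computing A P first and then P^(-1)(A P) gives [[-2, -2, -2], [2, 3, -2], [1, 1, -3]].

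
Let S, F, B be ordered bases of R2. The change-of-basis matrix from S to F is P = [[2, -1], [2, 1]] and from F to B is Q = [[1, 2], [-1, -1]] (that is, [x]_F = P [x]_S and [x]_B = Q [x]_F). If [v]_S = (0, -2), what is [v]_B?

First [v]_F = P [v]_S = (2, -2).
Then [v]_B = Q [v]_F = (-2, 0).

(-2, 0)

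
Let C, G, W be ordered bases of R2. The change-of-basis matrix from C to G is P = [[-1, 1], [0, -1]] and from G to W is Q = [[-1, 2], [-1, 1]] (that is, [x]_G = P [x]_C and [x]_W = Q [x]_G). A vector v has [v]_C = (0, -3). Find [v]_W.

(9, 6)

Composing the changes, [v]_W = Q P [v]_C.
Q P = [[1, -3], [1, -2]]; applying this to (0, -3) gives (9, 6).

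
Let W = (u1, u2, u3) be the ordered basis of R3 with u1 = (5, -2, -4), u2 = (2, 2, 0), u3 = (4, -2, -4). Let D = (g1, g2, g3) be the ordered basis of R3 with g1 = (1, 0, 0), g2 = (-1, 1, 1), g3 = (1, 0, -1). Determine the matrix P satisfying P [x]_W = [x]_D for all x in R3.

Column j of P is [uj]_D, since P maps W-coordinates to D-coordinates.
Expressing u1 in D: u1 = g1 - 2g2 + 2g3, so column 1 of P is (1, -2, 2).
Doing the same for each uj gives P = [[1, 2, 0], [-2, 2, -2], [2, 2, 2]].

[[1, 2, 0], [-2, 2, -2], [2, 2, 2]]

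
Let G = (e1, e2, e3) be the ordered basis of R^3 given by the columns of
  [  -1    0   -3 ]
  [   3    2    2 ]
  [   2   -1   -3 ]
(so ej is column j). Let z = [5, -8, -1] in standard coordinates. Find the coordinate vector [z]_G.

[-2, 0, -1]

We seek scalars with c_1 e1 + ... + c_3 e3 = z; equivalently solve M c = z where the columns of M are e1, ..., e3.
Solving this 3x3 system gives c = (-2, 0, -1).
Check: -2e1 + 0·e2 - e3 = [5, -8, -1].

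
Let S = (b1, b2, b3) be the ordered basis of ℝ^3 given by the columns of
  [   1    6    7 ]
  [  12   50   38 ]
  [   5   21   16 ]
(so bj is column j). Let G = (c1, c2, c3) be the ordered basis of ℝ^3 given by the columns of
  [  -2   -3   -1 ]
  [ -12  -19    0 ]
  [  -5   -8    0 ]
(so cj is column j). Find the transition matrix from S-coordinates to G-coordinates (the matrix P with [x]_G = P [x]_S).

Column j of P is [bj]_G, since P maps S-coordinates to G-coordinates.
Expressing b1 in G: b1 = -c1 + 0·c2 + c3, so column 1 of P is [-1, 0, 1].
Doing the same for each bj gives P = [[-1, -1, 0], [0, -2, -2], [1, 2, -1]].

[[-1, -1, 0], [0, -2, -2], [1, 2, -1]]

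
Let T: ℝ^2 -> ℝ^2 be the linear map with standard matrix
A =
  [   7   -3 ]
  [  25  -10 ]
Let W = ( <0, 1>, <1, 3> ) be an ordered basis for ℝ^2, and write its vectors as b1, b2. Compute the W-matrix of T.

[[-1, 1], [-3, -2]]

With P the matrix whose columns are b1, b2, [T]_W = P^(-1) A P.
Column by column: T(b1) = A b1 = <-3, -10>; its W-coordinates <-1, -3> give column 1.
Continuing for each basis vector yields [T]_W = [[-1, 1], [-3, -2]].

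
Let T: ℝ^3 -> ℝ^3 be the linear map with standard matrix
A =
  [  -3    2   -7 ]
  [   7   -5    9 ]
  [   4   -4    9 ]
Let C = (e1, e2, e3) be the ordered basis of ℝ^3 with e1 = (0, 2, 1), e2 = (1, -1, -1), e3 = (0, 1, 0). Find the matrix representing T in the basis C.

[[-2, 1, -2], [-3, 2, 2], [0, 3, 1]]

Let P have columns e1, ..., e3. Then [T]_C = P^(-1) A P.
Here det P = 1, so P^(-1) is integer; computing A P first and then P^(-1)(A P) gives [[-2, 1, -2], [-3, 2, 2], [0, 3, 1]].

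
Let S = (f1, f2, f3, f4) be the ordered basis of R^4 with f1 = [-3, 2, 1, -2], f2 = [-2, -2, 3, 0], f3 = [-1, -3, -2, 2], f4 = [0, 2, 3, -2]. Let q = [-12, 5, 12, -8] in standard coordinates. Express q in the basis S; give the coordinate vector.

[3, 3, -3, -2]

We seek scalars with c_1 f1 + ... + c_4 f4 = q; equivalently solve M c = q where the columns of M are f1, ..., f4.
Gaussian elimination on [M | q] yields c = (3, 3, -3, -2).
Check: 3f1 + 3f2 - 3f3 - 2f4 = [-12, 5, 12, -8].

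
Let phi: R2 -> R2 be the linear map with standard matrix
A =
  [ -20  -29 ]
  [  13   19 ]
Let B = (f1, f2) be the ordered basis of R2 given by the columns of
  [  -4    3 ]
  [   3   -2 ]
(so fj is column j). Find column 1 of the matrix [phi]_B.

<1, -1>

Column 1 of [phi]_B is the B-coordinate vector of phi(f1).
In standard coordinates phi(f1) = A f1 = <-7, 5>.
Converting to B: <-7, 5> = f1 - f2, so the coordinate vector is <1, -1>.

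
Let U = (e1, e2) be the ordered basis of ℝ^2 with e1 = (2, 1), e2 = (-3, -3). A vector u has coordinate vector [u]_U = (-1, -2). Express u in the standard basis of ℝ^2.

By definition u = -e1 - 2e2.
Summing componentwise gives (4, 5).

(4, 5)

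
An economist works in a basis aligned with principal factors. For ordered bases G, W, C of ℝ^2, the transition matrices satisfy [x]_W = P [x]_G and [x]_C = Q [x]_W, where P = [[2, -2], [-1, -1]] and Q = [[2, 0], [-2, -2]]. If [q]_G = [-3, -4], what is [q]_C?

First [q]_W = P [q]_G = [2, 7].
Then [q]_C = Q [q]_W = [4, -18].

[4, -18]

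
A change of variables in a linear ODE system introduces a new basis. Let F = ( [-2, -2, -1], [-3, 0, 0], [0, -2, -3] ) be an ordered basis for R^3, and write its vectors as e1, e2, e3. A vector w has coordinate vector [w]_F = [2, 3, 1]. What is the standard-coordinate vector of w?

The coordinates say w = 2e1 + 3e2 + e3; adding the scaled basis vectors gives [-13, -6, -5].

[-13, -6, -5]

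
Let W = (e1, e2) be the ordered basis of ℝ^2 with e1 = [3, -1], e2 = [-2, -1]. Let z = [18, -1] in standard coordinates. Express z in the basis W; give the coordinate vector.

[z]_W is the unique c with M c = z, where M has columns e1, e2.
System: 3c_1 - 2c_2 = 18, -c_1 - c_2 = -1; solving gives c_1 = 4, c_2 = -3.
Check: 4e1 - 3e2 = [18, -1].

[4, -3]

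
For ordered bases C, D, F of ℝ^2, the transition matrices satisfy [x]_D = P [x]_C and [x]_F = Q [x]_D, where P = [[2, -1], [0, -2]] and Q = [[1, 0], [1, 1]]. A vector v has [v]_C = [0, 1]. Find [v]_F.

First [v]_D = P [v]_C = [-1, -2].
Then [v]_F = Q [v]_D = [-1, -3].

[-1, -3]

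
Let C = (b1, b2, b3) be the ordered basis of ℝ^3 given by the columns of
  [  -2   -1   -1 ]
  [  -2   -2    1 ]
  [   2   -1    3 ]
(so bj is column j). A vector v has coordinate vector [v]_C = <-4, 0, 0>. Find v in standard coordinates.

<8, 8, -8>

The coordinates say v = -4b1 + 0·b2 + 0·b3; adding the scaled basis vectors gives <8, 8, -8>.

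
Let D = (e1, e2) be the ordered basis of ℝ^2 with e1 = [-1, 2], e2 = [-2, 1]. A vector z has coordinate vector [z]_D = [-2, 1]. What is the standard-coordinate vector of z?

z = M [z]_D, where M has columns e1, e2.
Carrying out the matrix-vector product, z = [0, -3].

[0, -3]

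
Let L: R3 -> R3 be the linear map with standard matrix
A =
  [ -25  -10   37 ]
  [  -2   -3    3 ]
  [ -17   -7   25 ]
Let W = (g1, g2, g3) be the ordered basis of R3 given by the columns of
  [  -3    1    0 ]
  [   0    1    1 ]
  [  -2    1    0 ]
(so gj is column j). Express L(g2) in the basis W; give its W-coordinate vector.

Compute L(g2) = A g2 = [2, -2, 1] in standard coordinates.
Then write this in W-coordinates: solve for y in y_1 g1 + ... + y_3 g3 = [2, -2, 1].
This gives y = [-1, -1, -1], which is column 2 of [L]_W.

[-1, -1, -1]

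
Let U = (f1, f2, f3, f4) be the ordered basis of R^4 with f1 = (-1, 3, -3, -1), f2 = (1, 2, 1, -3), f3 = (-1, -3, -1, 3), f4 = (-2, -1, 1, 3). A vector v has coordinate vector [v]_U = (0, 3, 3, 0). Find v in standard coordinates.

v = M [v]_U, where M has columns f1, ..., f4.
Carrying out the matrix-vector product, v = (0, -3, 0, 0).

(0, -3, 0, 0)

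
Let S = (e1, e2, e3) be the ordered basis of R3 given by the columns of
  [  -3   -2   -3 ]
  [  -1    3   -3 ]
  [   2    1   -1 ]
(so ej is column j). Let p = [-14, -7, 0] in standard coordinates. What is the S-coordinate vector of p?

We seek scalars with c_1 e1 + ... + c_3 e3 = p; equivalently solve M c = p where the columns of M are e1, ..., e3.
Gaussian elimination on [M | p] yields c = (1, 1, 3).
Check: e1 + e2 + 3e3 = [-14, -7, 0].

[1, 1, 3]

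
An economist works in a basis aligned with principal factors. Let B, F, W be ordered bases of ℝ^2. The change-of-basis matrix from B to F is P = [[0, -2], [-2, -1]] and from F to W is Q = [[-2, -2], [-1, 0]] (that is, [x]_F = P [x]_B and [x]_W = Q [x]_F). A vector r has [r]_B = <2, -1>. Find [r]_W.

<2, -2>

First [r]_F = P [r]_B = <2, -3>.
Then [r]_W = Q [r]_F = <2, -2>.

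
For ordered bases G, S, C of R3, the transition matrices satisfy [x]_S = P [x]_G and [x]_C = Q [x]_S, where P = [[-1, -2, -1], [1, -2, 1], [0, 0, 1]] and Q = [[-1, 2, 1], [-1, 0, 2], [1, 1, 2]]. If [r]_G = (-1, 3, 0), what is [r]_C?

(-9, 5, -12)

First [r]_S = P [r]_G = (-5, -7, 0).
Then [r]_C = Q [r]_S = (-9, 5, -12).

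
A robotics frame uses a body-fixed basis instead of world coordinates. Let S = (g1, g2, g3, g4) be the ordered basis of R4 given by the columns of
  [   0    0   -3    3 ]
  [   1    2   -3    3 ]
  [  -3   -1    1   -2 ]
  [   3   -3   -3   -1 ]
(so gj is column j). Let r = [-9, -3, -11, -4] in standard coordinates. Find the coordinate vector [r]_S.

Write r = c_1 g1 + ... + c_4 g4 and solve for the c_i.
Solving this 4x4 system gives c = (4, 1, 4, 1).
Check: 4g1 + g2 + 4g3 + g4 = [-9, -3, -11, -4].

[4, 1, 4, 1]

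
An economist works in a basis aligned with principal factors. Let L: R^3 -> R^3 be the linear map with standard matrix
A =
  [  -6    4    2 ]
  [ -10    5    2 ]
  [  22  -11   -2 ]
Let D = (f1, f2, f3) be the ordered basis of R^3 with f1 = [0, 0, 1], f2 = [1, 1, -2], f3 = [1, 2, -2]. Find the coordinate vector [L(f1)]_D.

Compute L(f1) = A f1 = [2, 2, -2] in standard coordinates.
Then write this in D-coordinates: solve for y in y_1 f1 + ... + y_3 f3 = [2, 2, -2].
This gives y = [2, 2, 0], which is column 1 of [L]_D.

[2, 2, 0]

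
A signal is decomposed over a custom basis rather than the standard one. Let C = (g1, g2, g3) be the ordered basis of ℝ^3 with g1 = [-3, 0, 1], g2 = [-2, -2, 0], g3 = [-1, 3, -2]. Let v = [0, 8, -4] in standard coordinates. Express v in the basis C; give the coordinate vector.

Write v = c_1 g1 + ... + c_3 g3 and solve for the c_i.
Solving this 3x3 system gives c = (0, -1, 2).
Check: 0·g1 - g2 + 2g3 = [0, 8, -4].

[0, -1, 2]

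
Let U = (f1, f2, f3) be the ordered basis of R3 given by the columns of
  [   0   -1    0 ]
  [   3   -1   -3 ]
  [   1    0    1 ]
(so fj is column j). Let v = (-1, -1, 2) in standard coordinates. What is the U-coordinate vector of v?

(1, 1, 1)

[v]_U is the unique c with M c = v, where M has columns f1, ..., f3.
Row-reducing the augmented matrix [M | v] gives c = (1, 1, 1).
Check: f1 + f2 + f3 = (-1, -1, 2).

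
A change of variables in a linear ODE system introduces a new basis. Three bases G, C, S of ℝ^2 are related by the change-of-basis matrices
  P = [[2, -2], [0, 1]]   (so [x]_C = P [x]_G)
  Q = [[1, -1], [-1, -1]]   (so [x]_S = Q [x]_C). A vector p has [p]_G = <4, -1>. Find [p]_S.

Composing the changes, [p]_S = Q P [p]_G.
Q P = [[2, -3], [-2, 1]]; applying this to <4, -1> gives <11, -9>.

<11, -9>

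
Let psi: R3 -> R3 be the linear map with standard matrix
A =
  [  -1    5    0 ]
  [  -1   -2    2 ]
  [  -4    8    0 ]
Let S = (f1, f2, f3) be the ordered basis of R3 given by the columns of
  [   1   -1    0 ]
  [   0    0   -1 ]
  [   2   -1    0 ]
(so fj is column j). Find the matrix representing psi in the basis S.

[[-3, 3, -3], [-2, 2, 2], [-3, 1, -2]]

With P the matrix whose columns are f1, ..., f3, [psi]_S = P^(-1) A P.
Column by column: psi(f1) = A f1 = (-1, 3, -4); its S-coordinates (-3, -2, -3) give column 1.
Continuing for each basis vector yields [psi]_S = [[-3, 3, -3], [-2, 2, 2], [-3, 1, -2]].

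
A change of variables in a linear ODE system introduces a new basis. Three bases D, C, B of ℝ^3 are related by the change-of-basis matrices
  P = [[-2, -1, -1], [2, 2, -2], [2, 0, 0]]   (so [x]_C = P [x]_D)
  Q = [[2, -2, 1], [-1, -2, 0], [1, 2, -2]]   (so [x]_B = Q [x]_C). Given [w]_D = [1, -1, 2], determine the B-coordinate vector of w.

[4, 11, -15]

First [w]_C = P [w]_D = [-3, -4, 2].
Then [w]_B = Q [w]_C = [4, 11, -15].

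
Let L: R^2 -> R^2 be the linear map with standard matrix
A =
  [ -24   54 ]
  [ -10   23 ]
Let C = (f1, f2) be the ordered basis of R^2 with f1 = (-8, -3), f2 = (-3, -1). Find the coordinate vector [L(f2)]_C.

(-3, 2)

Column 2 of [L]_C is the C-coordinate vector of L(f2).
In standard coordinates L(f2) = A f2 = (18, 7).
Converting to C: (18, 7) = -3f1 + 2f2, so the coordinate vector is (-3, 2).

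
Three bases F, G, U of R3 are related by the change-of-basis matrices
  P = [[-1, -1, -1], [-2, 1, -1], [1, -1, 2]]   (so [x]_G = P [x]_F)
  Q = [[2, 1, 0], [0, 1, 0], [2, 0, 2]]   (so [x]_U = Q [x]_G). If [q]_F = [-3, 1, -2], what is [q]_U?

[17, 9, -8]

Composing the changes, [q]_U = Q P [q]_F.
Q P = [[-4, -1, -3], [-2, 1, -1], [0, -4, 2]]; applying this to [-3, 1, -2] gives [17, 9, -8].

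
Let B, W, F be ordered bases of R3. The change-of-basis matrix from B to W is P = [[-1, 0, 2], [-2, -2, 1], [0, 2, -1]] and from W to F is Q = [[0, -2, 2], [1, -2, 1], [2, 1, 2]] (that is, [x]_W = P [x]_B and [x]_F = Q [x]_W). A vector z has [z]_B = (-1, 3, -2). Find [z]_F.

First [z]_W = P [z]_B = (-3, -6, 8).
Then [z]_F = Q [z]_W = (28, 17, 4).

(28, 17, 4)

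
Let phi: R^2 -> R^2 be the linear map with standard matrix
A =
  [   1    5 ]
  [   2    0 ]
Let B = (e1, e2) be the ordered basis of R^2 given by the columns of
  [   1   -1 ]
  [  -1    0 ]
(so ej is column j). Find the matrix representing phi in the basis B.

[[-2, 2], [2, 3]]

Let P have columns e1, e2. Then [phi]_B = P^(-1) A P.
Here det P = -1, so P^(-1) is integer; computing A P first and then P^(-1)(A P) gives [[-2, 2], [2, 3]].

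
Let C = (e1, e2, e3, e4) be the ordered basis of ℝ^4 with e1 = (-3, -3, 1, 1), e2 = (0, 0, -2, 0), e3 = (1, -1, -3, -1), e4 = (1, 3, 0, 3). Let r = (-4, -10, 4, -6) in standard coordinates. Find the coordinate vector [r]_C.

We seek scalars with c_1 e1 + ... + c_4 e4 = r; equivalently solve M c = r where the columns of M are e1, ..., e4.
Row-reducing the augmented matrix [M | r] gives c = (1, -3, 1, -2).
Check: e1 - 3e2 + e3 - 2e4 = (-4, -10, 4, -6).

(1, -3, 1, -2)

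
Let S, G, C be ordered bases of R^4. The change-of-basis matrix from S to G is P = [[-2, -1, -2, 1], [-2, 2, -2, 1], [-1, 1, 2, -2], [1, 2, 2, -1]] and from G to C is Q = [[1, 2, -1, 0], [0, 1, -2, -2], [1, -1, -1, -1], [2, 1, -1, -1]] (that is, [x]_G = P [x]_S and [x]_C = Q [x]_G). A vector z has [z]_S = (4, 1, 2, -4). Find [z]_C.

(-54, -60, -26, -71)

First [z]_G = P [z]_S = (-17, -14, 9, 14).
Then [z]_C = Q [z]_G = (-54, -60, -26, -71).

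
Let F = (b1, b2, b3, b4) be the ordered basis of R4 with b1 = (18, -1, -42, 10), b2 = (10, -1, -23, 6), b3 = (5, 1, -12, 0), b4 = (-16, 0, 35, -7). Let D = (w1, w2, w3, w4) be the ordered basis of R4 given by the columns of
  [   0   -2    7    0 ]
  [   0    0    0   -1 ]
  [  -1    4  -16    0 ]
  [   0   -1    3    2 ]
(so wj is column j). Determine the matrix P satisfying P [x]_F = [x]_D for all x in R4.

[[2, -1, 0, 1], [-2, 2, 1, 1], [2, 2, 1, -2], [1, 1, -1, 0]]

Take x = bj: its F-coordinates are the j-th standard unit vector, so P e_j — column j of P — equals [bj]_D.
b1 = 2w1 - 2w2 + 2w3 + w4, giving column 1 = (2, -2, 2, 1); repeating for each j gives P = [[2, -1, 0, 1], [-2, 2, 1, 1], [2, 2, 1, -2], [1, 1, -1, 0]].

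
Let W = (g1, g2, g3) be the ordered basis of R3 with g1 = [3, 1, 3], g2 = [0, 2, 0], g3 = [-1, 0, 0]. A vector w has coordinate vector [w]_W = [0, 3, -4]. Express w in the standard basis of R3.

w = M [w]_W, where M has columns g1, ..., g3.
Carrying out the matrix-vector product, w = [4, 6, 0].

[4, 6, 0]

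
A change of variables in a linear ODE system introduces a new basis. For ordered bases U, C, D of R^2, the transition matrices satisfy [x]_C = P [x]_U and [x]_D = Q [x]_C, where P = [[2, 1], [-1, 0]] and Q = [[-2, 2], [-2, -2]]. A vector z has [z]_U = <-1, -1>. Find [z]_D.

<8, 4>

Composing the changes, [z]_D = Q P [z]_U.
Q P = [[-6, -2], [-2, -2]]; applying this to <-1, -1> gives <8, 4>.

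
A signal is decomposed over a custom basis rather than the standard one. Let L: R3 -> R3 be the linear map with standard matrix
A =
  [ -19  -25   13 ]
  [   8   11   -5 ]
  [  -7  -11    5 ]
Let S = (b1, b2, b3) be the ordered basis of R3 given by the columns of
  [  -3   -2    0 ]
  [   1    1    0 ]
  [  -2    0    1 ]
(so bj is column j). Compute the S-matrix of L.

With P the matrix whose columns are b1, ..., b3, [L]_S = P^(-1) A P.
Column by column: L(b1) = A b1 = <6, -3, 0>; its S-coordinates <0, -3, 0> give column 1.
Continuing for each basis vector yields [L]_S = [[0, -3, -3], [-3, -2, -2], [0, -3, -1]].

[[0, -3, -3], [-3, -2, -2], [0, -3, -1]]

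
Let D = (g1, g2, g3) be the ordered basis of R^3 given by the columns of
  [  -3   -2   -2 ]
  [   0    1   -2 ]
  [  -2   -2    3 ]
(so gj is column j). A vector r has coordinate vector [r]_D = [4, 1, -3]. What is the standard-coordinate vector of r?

[-8, 7, -19]

r = M [r]_D, where M has columns g1, ..., g3.
Carrying out the matrix-vector product, r = [-8, 7, -19].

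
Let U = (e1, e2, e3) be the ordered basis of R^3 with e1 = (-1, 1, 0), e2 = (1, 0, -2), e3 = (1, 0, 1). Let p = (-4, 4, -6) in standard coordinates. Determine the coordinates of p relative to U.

[p]_U is the unique c with M c = p, where M has columns e1, ..., e3.
Row-reducing the augmented matrix [M | p] gives c = (4, 2, -2).
Check: 4e1 + 2e2 - 2e3 = (-4, 4, -6).

(4, 2, -2)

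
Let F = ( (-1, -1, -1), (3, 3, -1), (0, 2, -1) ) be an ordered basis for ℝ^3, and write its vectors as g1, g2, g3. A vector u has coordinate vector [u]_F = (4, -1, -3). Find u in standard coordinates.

(-7, -13, 0)

By definition u = 4g1 - g2 - 3g3.
Summing componentwise gives (-7, -13, 0).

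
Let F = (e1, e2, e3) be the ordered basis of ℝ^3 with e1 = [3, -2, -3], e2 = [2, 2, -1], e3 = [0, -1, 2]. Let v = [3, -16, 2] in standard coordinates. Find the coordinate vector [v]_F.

[3, -3, 4]

We seek scalars with c_1 e1 + ... + c_3 e3 = v; equivalently solve M c = v where the columns of M are e1, ..., e3.
Row-reducing the augmented matrix [M | v] gives c = (3, -3, 4).
Check: 3e1 - 3e2 + 4e3 = [3, -16, 2].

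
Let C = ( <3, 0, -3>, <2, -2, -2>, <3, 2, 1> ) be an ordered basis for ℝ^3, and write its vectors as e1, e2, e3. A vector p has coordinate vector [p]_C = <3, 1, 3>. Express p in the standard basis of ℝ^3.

p = M [p]_C, where M has columns e1, ..., e3.
Carrying out the matrix-vector product, p = <20, 4, -8>.

<20, 4, -8>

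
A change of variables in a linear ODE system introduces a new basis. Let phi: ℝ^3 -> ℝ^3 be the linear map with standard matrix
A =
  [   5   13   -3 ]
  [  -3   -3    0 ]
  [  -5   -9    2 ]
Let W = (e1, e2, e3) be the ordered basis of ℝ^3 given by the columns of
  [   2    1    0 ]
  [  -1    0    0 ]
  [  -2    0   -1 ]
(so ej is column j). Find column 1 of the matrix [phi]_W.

Compute phi(e1) = A e1 = [3, -3, -5] in standard coordinates.
Then write this in W-coordinates: solve for y in y_1 e1 + ... + y_3 e3 = [3, -3, -5].
This gives y = [3, -3, -1], which is column 1 of [phi]_W.

[3, -3, -1]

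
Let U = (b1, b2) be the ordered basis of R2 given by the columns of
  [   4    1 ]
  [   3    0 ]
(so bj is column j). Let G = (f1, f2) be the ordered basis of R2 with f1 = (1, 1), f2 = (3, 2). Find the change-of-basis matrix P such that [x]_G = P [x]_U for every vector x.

[[1, -2], [1, 1]]

Take x = bj: its U-coordinates are the j-th standard unit vector, so P e_j — column j of P — equals [bj]_G.
b1 = f1 + f2, giving column 1 = (1, 1); repeating for each j gives P = [[1, -2], [1, 1]].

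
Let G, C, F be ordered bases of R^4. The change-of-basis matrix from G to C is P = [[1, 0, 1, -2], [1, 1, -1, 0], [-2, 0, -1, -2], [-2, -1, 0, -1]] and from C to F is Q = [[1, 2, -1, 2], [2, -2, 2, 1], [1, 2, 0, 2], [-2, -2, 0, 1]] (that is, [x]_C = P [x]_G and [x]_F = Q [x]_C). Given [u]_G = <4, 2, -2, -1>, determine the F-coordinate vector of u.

First [u]_C = P [u]_G = <4, 8, -4, -9>.
Then [u]_F = Q [u]_C = <6, -25, 2, -33>.

<6, -25, 2, -33>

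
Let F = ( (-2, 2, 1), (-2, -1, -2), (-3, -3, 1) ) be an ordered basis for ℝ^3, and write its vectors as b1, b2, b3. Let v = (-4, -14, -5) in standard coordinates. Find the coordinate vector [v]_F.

(-3, 2, 2)

Write v = c_1 b1 + ... + c_3 b3 and solve for the c_i.
Gaussian elimination on [M | v] yields c = (-3, 2, 2).
Check: -3b1 + 2b2 + 2b3 = (-4, -14, -5).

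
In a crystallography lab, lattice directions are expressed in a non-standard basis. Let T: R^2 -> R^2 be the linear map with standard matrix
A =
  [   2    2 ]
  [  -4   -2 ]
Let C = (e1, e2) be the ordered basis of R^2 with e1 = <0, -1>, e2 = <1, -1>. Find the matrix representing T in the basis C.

[[0, 2], [-2, 0]]

The j-th column of [T]_C is [T(ej)]_C.
T(e1) = A e1 = <-2, 2> = 0·e1 - 2e2, so column 1 is <0, -2>.
Repeating for e2 and assembling the columns gives [[0, 2], [-2, 0]].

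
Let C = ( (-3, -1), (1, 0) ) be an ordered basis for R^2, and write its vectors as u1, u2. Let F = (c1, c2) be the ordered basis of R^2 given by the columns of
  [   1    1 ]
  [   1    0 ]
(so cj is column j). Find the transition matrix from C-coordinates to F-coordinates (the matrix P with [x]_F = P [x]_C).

Column j of P is [uj]_F, since P maps C-coordinates to F-coordinates.
Expressing u1 in F: u1 = -c1 - 2c2, so column 1 of P is (-1, -2).
Doing the same for each uj gives P = [[-1, 0], [-2, 1]].

[[-1, 0], [-2, 1]]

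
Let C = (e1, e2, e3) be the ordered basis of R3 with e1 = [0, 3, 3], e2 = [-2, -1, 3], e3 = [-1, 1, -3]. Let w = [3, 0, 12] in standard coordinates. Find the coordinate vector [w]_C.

We seek scalars with c_1 e1 + ... + c_3 e3 = w; equivalently solve M c = w where the columns of M are e1, ..., e3.
Gaussian elimination on [M | w] yields c = (1, 0, -3).
Check: e1 + 0·e2 - 3e3 = [3, 0, 12].

[1, 0, -3]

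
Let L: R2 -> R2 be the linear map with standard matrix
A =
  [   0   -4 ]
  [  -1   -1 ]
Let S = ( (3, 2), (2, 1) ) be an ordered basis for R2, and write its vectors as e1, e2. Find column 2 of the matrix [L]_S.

(-2, 1)

Column 2 of [L]_S is the S-coordinate vector of L(e2).
In standard coordinates L(e2) = A e2 = (-4, -3).
Converting to S: (-4, -3) = -2e1 + e2, so the coordinate vector is (-2, 1).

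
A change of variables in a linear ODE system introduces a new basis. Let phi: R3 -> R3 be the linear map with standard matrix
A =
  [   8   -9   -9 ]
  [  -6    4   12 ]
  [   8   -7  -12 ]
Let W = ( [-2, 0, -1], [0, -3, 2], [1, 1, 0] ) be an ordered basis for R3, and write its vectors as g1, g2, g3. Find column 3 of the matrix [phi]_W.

[1, 1, 1]

Column 3 of [phi]_W is the W-coordinate vector of phi(g3).
In standard coordinates phi(g3) = A g3 = [-1, -2, 1].
Converting to W: [-1, -2, 1] = g1 + g2 + g3, so the coordinate vector is [1, 1, 1].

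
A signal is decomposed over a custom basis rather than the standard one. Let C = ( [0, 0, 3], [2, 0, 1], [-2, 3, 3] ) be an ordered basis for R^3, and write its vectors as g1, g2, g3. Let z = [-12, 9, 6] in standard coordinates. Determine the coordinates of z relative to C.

[0, -3, 3]

We seek scalars with c_1 g1 + ... + c_3 g3 = z; equivalently solve M c = z where the columns of M are g1, ..., g3.
Row-reducing the augmented matrix [M | z] gives c = (0, -3, 3).
Check: 0·g1 - 3g2 + 3g3 = [-12, 9, 6].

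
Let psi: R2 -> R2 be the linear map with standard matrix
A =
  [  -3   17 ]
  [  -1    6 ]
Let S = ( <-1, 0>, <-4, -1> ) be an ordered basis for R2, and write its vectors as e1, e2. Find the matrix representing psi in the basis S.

Let P have columns e1, e2. Then [psi]_S = P^(-1) A P.
Here det P = 1, so P^(-1) is integer; computing A P first and then P^(-1)(A P) gives [[1, -3], [-1, 2]].

[[1, -3], [-1, 2]]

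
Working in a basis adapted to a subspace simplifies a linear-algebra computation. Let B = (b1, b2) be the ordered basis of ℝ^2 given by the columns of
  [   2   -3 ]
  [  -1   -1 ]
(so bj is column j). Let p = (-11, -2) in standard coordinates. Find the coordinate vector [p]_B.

(-1, 3)

[p]_B is the unique c with M c = p, where M has columns b1, b2.
System: 2c_1 - 3c_2 = -11, -c_1 - c_2 = -2; solving gives c_1 = -1, c_2 = 3.
Check: -b1 + 3b2 = (-11, -2).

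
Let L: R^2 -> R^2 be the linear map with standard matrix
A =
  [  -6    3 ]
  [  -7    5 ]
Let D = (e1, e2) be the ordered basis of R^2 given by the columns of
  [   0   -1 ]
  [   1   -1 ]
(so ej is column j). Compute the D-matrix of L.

[[2, -1], [-3, -3]]

The j-th column of [L]_D is [L(ej)]_D.
L(e1) = A e1 = <3, 5> = 2e1 - 3e2, so column 1 is <2, -3>.
Repeating for e2 and assembling the columns gives [[2, -1], [-3, -3]].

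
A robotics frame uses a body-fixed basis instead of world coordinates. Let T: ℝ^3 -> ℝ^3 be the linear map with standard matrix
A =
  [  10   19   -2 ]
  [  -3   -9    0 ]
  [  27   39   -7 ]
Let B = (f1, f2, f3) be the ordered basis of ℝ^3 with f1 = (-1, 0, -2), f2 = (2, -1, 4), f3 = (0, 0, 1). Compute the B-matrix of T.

The j-th column of [T]_B is [T(fj)]_B.
T(f1) = A f1 = (-6, 3, -13) = 0·f1 - 3f2 - f3, so column 1 is (0, -3, -1).
Repeating for f2, f3 and assembling the columns gives [[0, 1, 2], [-3, -3, 0], [-1, 1, -3]].

[[0, 1, 2], [-3, -3, 0], [-1, 1, -3]]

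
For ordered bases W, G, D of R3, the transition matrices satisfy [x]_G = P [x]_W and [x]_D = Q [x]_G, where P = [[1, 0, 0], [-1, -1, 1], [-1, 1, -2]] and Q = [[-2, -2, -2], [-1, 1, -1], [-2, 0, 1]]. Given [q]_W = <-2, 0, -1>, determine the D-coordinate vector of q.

Composing the changes, [q]_D = Q P [q]_W.
Q P = [[2, 0, 2], [-1, -2, 3], [-3, 1, -2]]; applying this to <-2, 0, -1> gives <-6, -1, 8>.

<-6, -1, 8>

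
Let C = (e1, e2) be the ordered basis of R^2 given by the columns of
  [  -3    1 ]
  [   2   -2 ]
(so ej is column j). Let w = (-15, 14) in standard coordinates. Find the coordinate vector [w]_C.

(4, -3)

Write w = c_1 e1 + c_2 e2 and solve for the c_i.
System: -3c_1 + c_2 = -15, 2c_1 - 2c_2 = 14; solving gives c_1 = 4, c_2 = -3.
Check: 4e1 - 3e2 = (-15, 14).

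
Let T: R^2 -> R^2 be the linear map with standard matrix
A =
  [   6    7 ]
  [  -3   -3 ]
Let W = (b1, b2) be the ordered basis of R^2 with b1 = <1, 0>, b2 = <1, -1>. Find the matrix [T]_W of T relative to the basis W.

Let P have columns b1, b2. Then [T]_W = P^(-1) A P.
Here det P = -1, so P^(-1) is integer; computing A P first and then P^(-1)(A P) gives [[3, -1], [3, 0]].

[[3, -1], [3, 0]]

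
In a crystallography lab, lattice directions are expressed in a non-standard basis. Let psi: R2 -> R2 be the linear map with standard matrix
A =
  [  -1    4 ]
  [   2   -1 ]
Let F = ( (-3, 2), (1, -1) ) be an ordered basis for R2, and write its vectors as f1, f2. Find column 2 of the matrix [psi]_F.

(2, 1)

Compute psi(f2) = A f2 = (-5, 3) in standard coordinates.
Then write this in F-coordinates: solve for y in y_1 f1 + y_2 f2 = (-5, 3).
This gives y = (2, 1), which is column 2 of [psi]_F.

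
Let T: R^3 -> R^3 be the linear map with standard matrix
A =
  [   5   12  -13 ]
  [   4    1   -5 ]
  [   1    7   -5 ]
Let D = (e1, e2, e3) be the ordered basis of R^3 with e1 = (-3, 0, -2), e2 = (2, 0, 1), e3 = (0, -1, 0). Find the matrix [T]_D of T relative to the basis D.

Let P have columns e1, ..., e3. Then [T]_D = P^(-1) A P.
Here det P = 1, so P^(-1) is integer; computing A P first and then P^(-1)(A P) gives [[-3, 3, 2], [1, 3, -3], [2, -3, 1]].

[[-3, 3, 2], [1, 3, -3], [2, -3, 1]]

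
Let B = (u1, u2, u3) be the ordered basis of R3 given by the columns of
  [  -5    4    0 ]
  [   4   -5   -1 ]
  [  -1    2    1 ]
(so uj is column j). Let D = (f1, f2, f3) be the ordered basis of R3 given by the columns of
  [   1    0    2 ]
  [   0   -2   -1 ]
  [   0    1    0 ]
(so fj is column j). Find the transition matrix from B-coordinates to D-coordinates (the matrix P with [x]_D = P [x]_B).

[[-1, 2, 2], [-1, 2, 1], [-2, 1, -1]]

Column j of P is [uj]_D, since P maps B-coordinates to D-coordinates.
Expressing u1 in D: u1 = -f1 - f2 - 2f3, so column 1 of P is <-1, -1, -2>.
Doing the same for each uj gives P = [[-1, 2, 2], [-1, 2, 1], [-2, 1, -1]].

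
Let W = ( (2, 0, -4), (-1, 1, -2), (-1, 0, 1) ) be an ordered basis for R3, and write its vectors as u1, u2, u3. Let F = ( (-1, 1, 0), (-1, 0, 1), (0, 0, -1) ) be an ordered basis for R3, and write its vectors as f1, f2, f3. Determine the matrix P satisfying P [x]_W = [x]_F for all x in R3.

[[0, 1, 0], [-2, 0, 1], [2, 2, 0]]

Take x = uj: its W-coordinates are the j-th standard unit vector, so P e_j — column j of P — equals [uj]_F.
u1 = 0·f1 - 2f2 + 2f3, giving column 1 = (0, -2, 2); repeating for each j gives P = [[0, 1, 0], [-2, 0, 1], [2, 2, 0]].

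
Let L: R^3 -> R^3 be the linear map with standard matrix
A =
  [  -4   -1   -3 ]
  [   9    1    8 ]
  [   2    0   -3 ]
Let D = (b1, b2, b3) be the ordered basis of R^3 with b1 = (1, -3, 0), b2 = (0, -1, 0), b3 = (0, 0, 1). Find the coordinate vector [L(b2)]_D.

(1, -2, 0)

Compute L(b2) = A b2 = (1, -1, 0) in standard coordinates.
Then write this in D-coordinates: solve for y in y_1 b1 + ... + y_3 b3 = (1, -1, 0).
This gives y = (1, -2, 0), which is column 2 of [L]_D.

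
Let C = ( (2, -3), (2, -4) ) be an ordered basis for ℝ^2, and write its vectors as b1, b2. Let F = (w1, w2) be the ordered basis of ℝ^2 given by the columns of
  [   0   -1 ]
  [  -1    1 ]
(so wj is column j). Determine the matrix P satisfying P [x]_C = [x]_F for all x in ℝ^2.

Let M have columns bj and N have columns wj. Then for every x, N [x]_F = x = M [x]_C, so P = N^(-1) M.
Since det N = -1, N^(-1) has integer entries; multiplying gives P = [[1, 2], [-2, -2]].

[[1, 2], [-2, -2]]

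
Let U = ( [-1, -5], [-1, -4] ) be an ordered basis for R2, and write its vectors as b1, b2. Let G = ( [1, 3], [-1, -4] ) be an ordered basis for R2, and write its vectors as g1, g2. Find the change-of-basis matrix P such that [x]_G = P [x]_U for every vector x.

[[1, 0], [2, 1]]

Column j of P is [bj]_G, since P maps U-coordinates to G-coordinates.
Expressing b1 in G: b1 = g1 + 2g2, so column 1 of P is [1, 2].
Doing the same for each bj gives P = [[1, 0], [2, 1]].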